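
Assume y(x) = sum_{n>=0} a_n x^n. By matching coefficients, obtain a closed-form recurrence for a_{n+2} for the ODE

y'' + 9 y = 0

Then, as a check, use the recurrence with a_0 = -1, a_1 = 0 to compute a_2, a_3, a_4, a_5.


Substitute y = sum_n a_n x^n into y'' + (const) y = 0.
y''(x) = sum_{n>=0} (n+2)(n+1) a_{n+2} x^n.
The ODE becomes sum_n [(n+2)(n+1) a_{n+2} + 9 a_n] x^n = 0.
Setting each coefficient to zero gives the recurrence:
  (n+2)(n+1) a_{n+2} + 9 a_n = 0,
  a_{n+2} = -9 / ((n+1)(n+2)) a_n.

Check with a_0 = -1, a_1 = 0 (apply the recurrence for n = 0, 1, 2, 3): a_0 = -1, a_1 = 0, a_2 = 9/2, a_3 = 0, a_4 = -27/8, a_5 = 0.

a_{n+2} = -9/((n+1)(n+2)) * a_n; check: a_0 = -1, a_1 = 0, a_2 = 9/2, a_3 = 0, a_4 = -27/8, a_5 = 0


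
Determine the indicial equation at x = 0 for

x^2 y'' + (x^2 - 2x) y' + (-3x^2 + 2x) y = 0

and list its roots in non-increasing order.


Divide by x^2 to reach normal form y'' + P_1(x) y' + P_2(x) y = 0 with P_1(x) = 1 - 2/x and P_2(x) = -3 + 2/x.
x = 0 is a singular point because the y'-coefficient 1 - 2/x has a pole at x = 0 and the y-coefficient -3 + 2/x has a pole at x = 0.
It is a regular singular point because x P_1(x) = p(x) = x - 2 and x^2 P_2(x) = q(x) = -3x^2 + 2x are polynomials, hence analytic at x = 0.
p(0) = -2,  q(0) = 0.
Indicial equation: r(r-1) + p(0) r + q(0) = 0, i.e. r^2 + (p(0) - 1) r + q(0) = 0, i.e. r^2 - 3 r = 0.
Discriminant: (-3)^2 - 4(0) = 9, so r = (3 ± 3)/2.
Solving: r_1 = 3, r_2 = 0.

indicial: r^2 - 3 r = 0; roots r_1 = 3, r_2 = 0


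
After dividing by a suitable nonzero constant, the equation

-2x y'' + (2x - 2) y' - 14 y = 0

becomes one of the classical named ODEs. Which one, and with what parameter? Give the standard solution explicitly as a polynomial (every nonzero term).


All three coefficients share the factor -2; dividing through by -2 gives  x y'' + (1 - x) y' + 7 y = 0.
This matches the Laguerre equation x y'' + (1 - x) y' + n y = 0 with n = 7; the polynomial solution is L_7(x).
With y = sum_k a_k x^k, matching x^k gives (k+1)k a_{k+1} + (k+1) a_{k+1} - k a_k + n a_k = 0, i.e. (k+1)^2 a_{k+1} = (k - n) a_k = (k - 7) a_k. The right side vanishes at k = 7, so the series terminates at degree 7.
Standard normalization L_n(0) = 1 gives a_0 = 1. Work upward with a_{k+1} = (k - 7) a_k / (k+1)^2:
  a_1 = (0 - 7)(1) / 1^2 = -7/1 = -7
  a_2 = (1 - 7)(-7) / 2^2 = 42/4 = 21/2
  a_3 = (2 - 7)(21/2) / 3^2 = (-105/2)/9 = -35/6
  a_4 = (3 - 7)(-35/6) / 4^2 = (70/3)/16 = 35/24
  a_5 = (4 - 7)(35/24) / 5^2 = (-35/8)/25 = -7/40
  a_6 = (5 - 7)(-7/40) / 6^2 = (7/20)/36 = 7/720
  a_7 = (6 - 7)(7/720) / 7^2 = (-7/720)/49 = -1/5040
Hence L_7(x) = -x^7/5040 + 7 x^6/720 - 7 x^5/40 + 35 x^4/24 - 35 x^3/6 + 21 x^2/2 - 7 x + 1.

L_7(x); series = -x^7/5040 + 7 x^6/720 - 7 x^5/40 + 35 x^4/24 - 35 x^3/6 + 21 x^2/2 - 7 x + 1


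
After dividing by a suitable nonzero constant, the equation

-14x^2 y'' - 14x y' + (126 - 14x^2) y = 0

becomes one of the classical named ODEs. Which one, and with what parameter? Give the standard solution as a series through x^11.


All three coefficients share the factor -14; dividing through by -14 gives  x^2 y'' + x y' + (x^2 - 9) y = 0.
This matches the Bessel equation x^2 y'' + x y' + (x^2 - nu^2) y = 0 with nu^2 = 9, so nu = 3; the solution bounded at x = 0 is J_3(x).
Frobenius at x = 0: indicial roots ±nu; for r = nu the recurrence k(k + 2nu) c_k = -c_{k-2} gives the standard series J_nu(x) = sum_{k>=0} (-1)^k / (k! (k+nu)!) (x/2)^(2k+nu). Evaluate the first 5 terms:
  k = 0: (-1)^0 / (0! * 3! * 2^3) x^3 = 1/(1*6*8) x^3 = (1/48) x^3
  k = 1: (-1)^1 / (1! * 4! * 2^5) x^5 = -1/(1*24*32) x^5 = (-1/768) x^5
  k = 2: (-1)^2 / (2! * 5! * 2^7) x^7 = 1/(2*120*128) x^7 = (1/30720) x^7
  k = 3: (-1)^3 / (3! * 6! * 2^9) x^9 = -1/(6*720*512) x^9 = (-1/2211840) x^9
  k = 4: (-1)^4 / (4! * 7! * 2^11) x^11 = 1/(24*5040*2048) x^11 = (1/247726080) x^11
Hence J_3(x) = x^11/247726080 - x^9/2211840 + x^7/30720 - x^5/768 + x^3/48 + ....

J_3(x); series = x^11/247726080 - x^9/2211840 + x^7/30720 - x^5/768 + x^3/48


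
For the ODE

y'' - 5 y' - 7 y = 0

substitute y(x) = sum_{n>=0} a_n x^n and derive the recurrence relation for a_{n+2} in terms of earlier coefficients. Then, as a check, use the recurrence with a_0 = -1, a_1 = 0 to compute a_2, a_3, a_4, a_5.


Substitute y = sum_n a_n x^n.
y''(x) has coefficient (n+2)(n+1) a_{n+2} at x^n;
-5 y'(x) has coefficient -5 (n+1) a_{n+1} at x^n;
-7 y(x) has coefficient -7 a_n at x^n.
Matching x^n: (n+2)(n+1) a_{n+2} - 5 (n+1) a_{n+1} - 7 a_n = 0.
Thus a_{n+2} = [5 (n+1) a_{n+1} + 7 a_n] / ((n+1)(n+2)).

Check with a_0 = -1, a_1 = 0 (apply the recurrence for n = 0, 1, 2, 3): a_0 = -1, a_1 = 0, a_2 = -7/2, a_3 = -35/6, a_4 = -28/3, a_5 = -91/8.

a_(n+2) = [5 (n+1) a_(n+1) + 7 a_n] / ((n+1)(n+2)); check: a_0 = -1, a_1 = 0, a_2 = -7/2, a_3 = -35/6, a_4 = -28/3, a_5 = -91/8


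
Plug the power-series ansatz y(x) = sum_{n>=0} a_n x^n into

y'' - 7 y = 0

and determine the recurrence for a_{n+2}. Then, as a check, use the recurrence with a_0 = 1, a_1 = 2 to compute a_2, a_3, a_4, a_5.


Substitute y = sum_n a_n x^n into y'' + (const) y = 0.
y''(x) = sum_{n>=0} (n+2)(n+1) a_{n+2} x^n.
The ODE becomes sum_n [(n+2)(n+1) a_{n+2} - 7 a_n] x^n = 0.
Setting each coefficient to zero gives the recurrence:
  (n+2)(n+1) a_{n+2} - 7 a_n = 0,
  a_{n+2} = 7 / ((n+1)(n+2)) a_n.

Check with a_0 = 1, a_1 = 2 (apply the recurrence for n = 0, 1, 2, 3): a_0 = 1, a_1 = 2, a_2 = 7/2, a_3 = 7/3, a_4 = 49/24, a_5 = 49/60.

a_{n+2} = 7/((n+1)(n+2)) * a_n; check: a_0 = 1, a_1 = 2, a_2 = 7/2, a_3 = 7/3, a_4 = 49/24, a_5 = 49/60


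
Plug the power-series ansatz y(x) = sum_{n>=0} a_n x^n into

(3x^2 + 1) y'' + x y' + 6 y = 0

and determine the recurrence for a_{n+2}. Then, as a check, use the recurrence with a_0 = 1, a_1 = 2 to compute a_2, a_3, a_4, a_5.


Substitute y = sum_n a_n x^n.
(1 + 3 x^2) y'' contributes (n+2)(n+1) a_{n+2} + 3 n(n-1) a_n at x^n.
x y'(x) contributes n a_n at x^n.
6 y(x) contributes 6 a_n at x^n.
Matching x^n: (n+2)(n+1) a_{n+2} + (3 n(n-1) + n + 6) a_n = 0.
Thus a_{n+2} = (-3 n(n-1) - n - 6) / ((n+1)(n+2)) * a_n.

Check with a_0 = 1, a_1 = 2 (apply the recurrence for n = 0, 1, 2, 3): a_0 = 1, a_1 = 2, a_2 = -3, a_3 = -7/3, a_4 = 7/2, a_5 = 63/20.

a_(n+2) = (-3 n(n-1) - n - 6) / ((n+1)(n+2)) * a_n; check: a_0 = 1, a_1 = 2, a_2 = -3, a_3 = -7/3, a_4 = 7/2, a_5 = 63/20


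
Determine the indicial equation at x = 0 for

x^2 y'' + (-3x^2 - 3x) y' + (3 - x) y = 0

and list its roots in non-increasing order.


Divide by x^2 to reach normal form y'' + P_1(x) y' + P_2(x) y = 0 with P_1(x) = -3 - 3/x and P_2(x) = -1/x + 3/x^2.
x = 0 is a singular point because the y'-coefficient -3 - 3/x has a pole at x = 0 and the y-coefficient -1/x + 3/x^2 has a pole at x = 0.
It is a regular singular point because x P_1(x) = p(x) = -3x - 3 and x^2 P_2(x) = q(x) = 3 - x are polynomials, hence analytic at x = 0.
p(0) = -3,  q(0) = 3.
Indicial equation: r(r-1) + p(0) r + q(0) = 0, i.e. r^2 + (p(0) - 1) r + q(0) = 0, i.e. r^2 - 4 r + 3 = 0.
Discriminant: (-4)^2 - 4(3) = 4, so r = (4 ± 2)/2.
Solving: r_1 = 3, r_2 = 1.

indicial: r^2 - 4 r + 3 = 0; roots r_1 = 3, r_2 = 1


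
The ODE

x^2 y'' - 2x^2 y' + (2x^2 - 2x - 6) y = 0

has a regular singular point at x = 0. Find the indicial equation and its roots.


Divide by x^2 to reach normal form y'' + P_1(x) y' + P_2(x) y = 0 with P_1(x) = -2 and P_2(x) = 2 - 2/x - 6/x^2.
x = 0 is a singular point because the y-coefficient 2 - 2/x - 6/x^2 has a pole at x = 0.
It is a regular singular point because x P_1(x) = p(x) = -2x and x^2 P_2(x) = q(x) = 2x^2 - 2x - 6 are polynomials, hence analytic at x = 0.
p(0) = 0,  q(0) = -6.
Indicial equation: r(r-1) + p(0) r + q(0) = 0, i.e. r^2 + (p(0) - 1) r + q(0) = 0, i.e. r^2 - 1 r - 6 = 0.
Discriminant: (-1)^2 - 4(-6) = 25, so r = (1 ± 5)/2.
Solving: r_1 = 3, r_2 = -2.

indicial: r^2 - 1 r - 6 = 0; roots r_1 = 3, r_2 = -2


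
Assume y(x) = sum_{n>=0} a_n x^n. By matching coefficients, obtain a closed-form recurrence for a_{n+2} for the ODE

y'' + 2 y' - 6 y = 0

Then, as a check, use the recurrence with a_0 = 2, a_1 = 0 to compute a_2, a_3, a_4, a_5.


Substitute y = sum_n a_n x^n.
y''(x) has coefficient (n+2)(n+1) a_{n+2} at x^n;
2 y'(x) has coefficient 2 (n+1) a_{n+1} at x^n;
-6 y(x) has coefficient -6 a_n at x^n.
Matching x^n: (n+2)(n+1) a_{n+2} + 2 (n+1) a_{n+1} - 6 a_n = 0.
Thus a_{n+2} = [-2 (n+1) a_{n+1} + 6 a_n] / ((n+1)(n+2)).

Check with a_0 = 2, a_1 = 0 (apply the recurrence for n = 0, 1, 2, 3): a_0 = 2, a_1 = 0, a_2 = 6, a_3 = -4, a_4 = 5, a_5 = -16/5.

a_(n+2) = [-2 (n+1) a_(n+1) + 6 a_n] / ((n+1)(n+2)); check: a_0 = 2, a_1 = 0, a_2 = 6, a_3 = -4, a_4 = 5, a_5 = -16/5


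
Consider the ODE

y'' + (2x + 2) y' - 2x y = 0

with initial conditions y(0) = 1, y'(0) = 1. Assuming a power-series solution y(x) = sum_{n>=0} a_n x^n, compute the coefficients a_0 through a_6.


Ansatz: y(x) = sum_{n>=0} a_n x^n, so y'(x) = sum_{n>=1} n a_n x^(n-1) and y''(x) = sum_{n>=2} n(n-1) a_n x^(n-2).
Substitute into P(x) y'' + Q(x) y' + R(x) y = 0 with P(x) = 1, Q(x) = 2x + 2, R(x) = -2x, and match powers of x.
Initial conditions: a_0 = 1, a_1 = 1.
Setting the coefficient of each power of x to zero and solving order by order (substituting the coefficients already found):
  x^0: 2 a_2 + 2 a_1 = 0  ->  2 a_2 = -2 a_1 = -2  ->  a_2 = -1
  x^1: 6 a_3 + 4 a_2 + 2 a_1 - 2 a_0 = 0  ->  6 a_3 = -4 a_2 - 2 a_1 + 2 a_0 = 4  ->  a_3 = 2/3
  x^2: 12 a_4 + 6 a_3 + 4 a_2 - 2 a_1 = 0  ->  12 a_4 = -6 a_3 - 4 a_2 + 2 a_1 = 2  ->  a_4 = 1/6
  x^3: 20 a_5 + 8 a_4 + 6 a_3 - 2 a_2 = 0  ->  20 a_5 = -8 a_4 - 6 a_3 + 2 a_2 = -22/3  ->  a_5 = -11/30
  x^4: 30 a_6 + 10 a_5 + 8 a_4 - 2 a_3 = 0  ->  30 a_6 = -10 a_5 - 8 a_4 + 2 a_3 = 11/3  ->  a_6 = 11/90
Truncated series: y(x) = 1 + x - x^2 + (2/3) x^3 + (1/6) x^4 - (11/30) x^5 + (11/90) x^6 + O(x^7).

a_0 = 1; a_1 = 1; a_2 = -1; a_3 = 2/3; a_4 = 1/6; a_5 = -11/30; a_6 = 11/90


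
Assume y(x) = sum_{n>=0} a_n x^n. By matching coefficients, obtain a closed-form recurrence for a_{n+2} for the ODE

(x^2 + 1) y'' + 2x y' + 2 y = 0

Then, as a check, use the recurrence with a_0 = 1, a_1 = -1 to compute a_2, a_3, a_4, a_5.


Substitute y = sum_n a_n x^n.
(1 + 1 x^2) y'' contributes (n+2)(n+1) a_{n+2} + n(n-1) a_n at x^n.
2 x y'(x) contributes 2 n a_n at x^n.
2 y(x) contributes 2 a_n at x^n.
Matching x^n: (n+2)(n+1) a_{n+2} + (n(n-1) + 2 n + 2) a_n = 0.
Thus a_{n+2} = (-n(n-1) - 2 n - 2) / ((n+1)(n+2)) * a_n.

Check with a_0 = 1, a_1 = -1 (apply the recurrence for n = 0, 1, 2, 3): a_0 = 1, a_1 = -1, a_2 = -1, a_3 = 2/3, a_4 = 2/3, a_5 = -7/15.

a_(n+2) = (-n(n-1) - 2 n - 2) / ((n+1)(n+2)) * a_n; check: a_0 = 1, a_1 = -1, a_2 = -1, a_3 = 2/3, a_4 = 2/3, a_5 = -7/15


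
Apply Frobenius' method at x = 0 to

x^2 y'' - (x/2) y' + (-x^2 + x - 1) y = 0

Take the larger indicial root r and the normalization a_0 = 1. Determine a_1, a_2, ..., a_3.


Write in Frobenius form y'' + (p(x)/x) y' + (q(x)/x^2) y = 0:
  p(x) = -1/2,  q(x) = -x^2 + x - 1.
Indicial equation: r(r-1) + (-1/2) r + (-1) = 0 -> roots r_1 = 2, r_2 = -1/2.
Take r = r_1 = 2. Let y(x) = x^r sum_{n>=0} a_n x^n with a_0 = 1.
Substitute y = x^r sum a_n x^n and match x^{r+n}. The recurrence is
  D(n) a_n + 1 a_{n-1} - 1 a_{n-2} = 0,  where D(n) = (r+n)(r+n-1) + (-1/2)(r+n) + (-1).
  a_n = [-1 a_{n-1} + 1 a_{n-2}] / D(n).
Since the indicial polynomial factors as (r - r_1)(r - r_2), D(n) = (r_1 + n - r_1)(r_1 + n - r_2) = n(n + 5/2).
Evaluating step by step (a_0 = 1):
  n = 1: D(1) = 1(1 + 5/2) = 7/2; numerator = -1(1) = -1; a_1 = (-1)/(7/2) = -2/7
  n = 2: D(2) = 2(2 + 5/2) = 9; numerator = -1(-2/7) + 1(1) = 9/7; a_2 = (9/7)/(9) = 1/7
  n = 3: D(3) = 3(3 + 5/2) = 33/2; numerator = -1(1/7) + 1(-2/7) = -3/7; a_3 = (-3/7)/(33/2) = -2/77

r = 2; a_0 = 1; a_1 = -2/7; a_2 = 1/7; a_3 = -2/77


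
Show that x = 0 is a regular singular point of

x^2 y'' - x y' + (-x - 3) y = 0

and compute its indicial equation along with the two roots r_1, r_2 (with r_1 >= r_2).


Divide by x^2 to reach normal form y'' + P_1(x) y' + P_2(x) y = 0 with P_1(x) = -1/x and P_2(x) = -1/x - 3/x^2.
x = 0 is a singular point because the y'-coefficient -1/x has a pole at x = 0 and the y-coefficient -1/x - 3/x^2 has a pole at x = 0.
It is a regular singular point because x P_1(x) = p(x) = -1 and x^2 P_2(x) = q(x) = -x - 3 are polynomials, hence analytic at x = 0.
p(0) = -1,  q(0) = -3.
Indicial equation: r(r-1) + p(0) r + q(0) = 0, i.e. r^2 + (p(0) - 1) r + q(0) = 0, i.e. r^2 - 2 r - 3 = 0.
Discriminant: (-2)^2 - 4(-3) = 16, so r = (2 ± 4)/2.
Solving: r_1 = 3, r_2 = -1.

indicial: r^2 - 2 r - 3 = 0; roots r_1 = 3, r_2 = -1


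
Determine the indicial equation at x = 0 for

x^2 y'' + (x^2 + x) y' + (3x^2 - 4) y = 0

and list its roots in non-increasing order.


Divide by x^2 to reach normal form y'' + P_1(x) y' + P_2(x) y = 0 with P_1(x) = 1 + 1/x and P_2(x) = 3 - 4/x^2.
x = 0 is a singular point because the y'-coefficient 1 + 1/x has a pole at x = 0 and the y-coefficient 3 - 4/x^2 has a pole at x = 0.
It is a regular singular point because x P_1(x) = p(x) = x + 1 and x^2 P_2(x) = q(x) = 3x^2 - 4 are polynomials, hence analytic at x = 0.
p(0) = 1,  q(0) = -4.
Indicial equation: r(r-1) + p(0) r + q(0) = 0, i.e. r^2 + (p(0) - 1) r + q(0) = 0, i.e. r^2 - 4 = 0.
Discriminant: (0)^2 - 4(-4) = 16, so r = (0 ± 4)/2.
Solving: r_1 = 2, r_2 = -2.

indicial: r^2 - 4 = 0; roots r_1 = 2, r_2 = -2


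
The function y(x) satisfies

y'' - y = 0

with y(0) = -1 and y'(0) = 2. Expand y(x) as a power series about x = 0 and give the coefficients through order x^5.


Ansatz: y(x) = sum_{n>=0} a_n x^n, so y'(x) = sum_{n>=1} n a_n x^(n-1) and y''(x) = sum_{n>=2} n(n-1) a_n x^(n-2).
Substitute into P(x) y'' + Q(x) y' + R(x) y = 0 with P(x) = 1, Q(x) = 0, R(x) = -1, and match powers of x.
Initial conditions: a_0 = -1, a_1 = 2.
Setting the coefficient of each power of x to zero and solving order by order (substituting the coefficients already found):
  x^0: 2 a_2 - a_0 = 0  ->  2 a_2 = a_0 = -1  ->  a_2 = -1/2
  x^1: 6 a_3 - a_1 = 0  ->  6 a_3 = a_1 = 2  ->  a_3 = 1/3
  x^2: 12 a_4 - a_2 = 0  ->  12 a_4 = a_2 = -1/2  ->  a_4 = -1/24
  x^3: 20 a_5 - a_3 = 0  ->  20 a_5 = a_3 = 1/3  ->  a_5 = 1/60
Truncated series: y(x) = -1 + 2 x - (1/2) x^2 + (1/3) x^3 - (1/24) x^4 + (1/60) x^5 + O(x^6).

a_0 = -1; a_1 = 2; a_2 = -1/2; a_3 = 1/3; a_4 = -1/24; a_5 = 1/60


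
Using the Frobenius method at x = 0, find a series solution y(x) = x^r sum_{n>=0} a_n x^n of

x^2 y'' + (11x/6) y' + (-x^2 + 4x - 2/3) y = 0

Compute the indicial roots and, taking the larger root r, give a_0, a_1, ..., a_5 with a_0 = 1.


Write in Frobenius form y'' + (p(x)/x) y' + (q(x)/x^2) y = 0:
  p(x) = 11/6,  q(x) = -x^2 + 4x - 2/3.
Indicial equation: r(r-1) + (11/6) r + (-2/3) = 0 -> roots r_1 = 1/2, r_2 = -4/3.
Take r = r_1 = 1/2. Let y(x) = x^r sum_{n>=0} a_n x^n with a_0 = 1.
Substitute y = x^r sum a_n x^n and match x^{r+n}. The recurrence is
  D(n) a_n + 4 a_{n-1} - 1 a_{n-2} = 0,  where D(n) = (r+n)(r+n-1) + (11/6)(r+n) + (-2/3).
  a_n = [-4 a_{n-1} + 1 a_{n-2}] / D(n).
Since the indicial polynomial factors as (r - r_1)(r - r_2), D(n) = (r_1 + n - r_1)(r_1 + n - r_2) = n(n + 11/6).
Evaluating step by step (a_0 = 1):
  n = 1: D(1) = 1(1 + 11/6) = 17/6; numerator = -4(1) = -4; a_1 = (-4)/(17/6) = -24/17
  n = 2: D(2) = 2(2 + 11/6) = 23/3; numerator = -4(-24/17) + 1(1) = 113/17; a_2 = (113/17)/(23/3) = 339/391
  n = 3: D(3) = 3(3 + 11/6) = 29/2; numerator = -4(339/391) + 1(-24/17) = -1908/391; a_3 = (-1908/391)/(29/2) = -3816/11339
  n = 4: D(4) = 4(4 + 11/6) = 70/3; numerator = -4(-3816/11339) + 1(339/391) = 25095/11339; a_4 = (25095/11339)/(70/3) = 2151/22678
  n = 5: D(5) = 5(5 + 11/6) = 205/6; numerator = -4(2151/22678) + 1(-3816/11339) = -8118/11339; a_5 = (-8118/11339)/(205/6) = -1188/56695

r = 1/2; a_0 = 1; a_1 = -24/17; a_2 = 339/391; a_3 = -3816/11339; a_4 = 2151/22678; a_5 = -1188/56695


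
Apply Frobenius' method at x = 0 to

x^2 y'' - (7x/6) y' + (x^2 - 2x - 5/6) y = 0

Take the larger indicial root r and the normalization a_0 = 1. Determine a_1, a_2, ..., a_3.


Write in Frobenius form y'' + (p(x)/x) y' + (q(x)/x^2) y = 0:
  p(x) = -7/6,  q(x) = x^2 - 2x - 5/6.
Indicial equation: r(r-1) + (-7/6) r + (-5/6) = 0 -> roots r_1 = 5/2, r_2 = -1/3.
Take r = r_1 = 5/2. Let y(x) = x^r sum_{n>=0} a_n x^n with a_0 = 1.
Substitute y = x^r sum a_n x^n and match x^{r+n}. The recurrence is
  D(n) a_n - 2 a_{n-1} + 1 a_{n-2} = 0,  where D(n) = (r+n)(r+n-1) + (-7/6)(r+n) + (-5/6).
  a_n = [2 a_{n-1} - 1 a_{n-2}] / D(n).
Since the indicial polynomial factors as (r - r_1)(r - r_2), D(n) = (r_1 + n - r_1)(r_1 + n - r_2) = n(n + 17/6).
Evaluating step by step (a_0 = 1):
  n = 1: D(1) = 1(1 + 17/6) = 23/6; numerator = 2(1) = 2; a_1 = (2)/(23/6) = 12/23
  n = 2: D(2) = 2(2 + 17/6) = 29/3; numerator = 2(12/23) - 1(1) = 1/23; a_2 = (1/23)/(29/3) = 3/667
  n = 3: D(3) = 3(3 + 17/6) = 35/2; numerator = 2(3/667) - 1(12/23) = -342/667; a_3 = (-342/667)/(35/2) = -684/23345

r = 5/2; a_0 = 1; a_1 = 12/23; a_2 = 3/667; a_3 = -684/23345


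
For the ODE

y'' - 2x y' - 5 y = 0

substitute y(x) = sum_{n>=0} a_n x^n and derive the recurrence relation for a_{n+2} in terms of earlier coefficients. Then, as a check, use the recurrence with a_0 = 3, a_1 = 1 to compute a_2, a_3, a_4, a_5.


Substitute y = sum_n a_n x^n.
y''(x) has coefficient (n+2)(n+1) a_{n+2} at x^n;
-2 x y'(x) has coefficient -2 n a_n at x^n (shift);
-5 y(x) has coefficient -5 a_n at x^n.
Matching x^n: (n+2)(n+1) a_{n+2} + (-2n - 5) a_n = 0.
Thus a_{n+2} = (2n + 5) / ((n+1)(n+2)) * a_n.

Check with a_0 = 3, a_1 = 1 (apply the recurrence for n = 0, 1, 2, 3): a_0 = 3, a_1 = 1, a_2 = 15/2, a_3 = 7/6, a_4 = 45/8, a_5 = 77/120.

a_(n+2) = (2n + 5) / ((n+1)(n+2)) * a_n; check: a_0 = 3, a_1 = 1, a_2 = 15/2, a_3 = 7/6, a_4 = 45/8, a_5 = 77/120


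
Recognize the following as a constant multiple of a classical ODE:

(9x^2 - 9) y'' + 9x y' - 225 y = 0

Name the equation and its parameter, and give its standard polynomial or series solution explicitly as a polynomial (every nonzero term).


All three coefficients share the factor -9; dividing through by -9 gives  (1 - x^2) y'' - x y' + 25 y = 0.
This matches the Chebyshev equation (1 - x^2) y'' - x y' + n^2 y = 0 (note the -x y' term, not -2x y') with n^2 = 25, so n = 5; the polynomial solution is T_5(x).
With y = sum_k a_k x^k, matching x^k gives (k+2)(k+1) a_{k+2} = (k^2 - n^2) a_k = (k - 5)(k + 5) a_k. The right side vanishes at k = 5, so the series with the parity of 5 terminates at degree 5.
Standard normalization: leading coefficient of T_n is 2^(n-1), so a_5 = 2^4 = 16. Work downward with a_k = (k+1)(k+2) a_{k+2} / ((k - 5)(k + 5)):
  a_3 = (4)(5)(16) / ((3 - 5)(3 + 5)) = 320/(-16) = -20
  a_1 = (2)(3)(-20) / ((1 - 5)(1 + 5)) = -120/(-24) = 5
Hence T_5(x) = 16 x^5 - 20 x^3 + 5 x.

T_5(x); series = 16 x^5 - 20 x^3 + 5 x


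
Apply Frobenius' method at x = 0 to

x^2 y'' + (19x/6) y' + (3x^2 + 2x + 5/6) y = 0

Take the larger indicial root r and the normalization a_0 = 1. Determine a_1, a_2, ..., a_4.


Write in Frobenius form y'' + (p(x)/x) y' + (q(x)/x^2) y = 0:
  p(x) = 19/6,  q(x) = 3x^2 + 2x + 5/6.
Indicial equation: r(r-1) + (19/6) r + (5/6) = 0 -> roots r_1 = -1/2, r_2 = -5/3.
Take r = r_1 = -1/2. Let y(x) = x^r sum_{n>=0} a_n x^n with a_0 = 1.
Substitute y = x^r sum a_n x^n and match x^{r+n}. The recurrence is
  D(n) a_n + 2 a_{n-1} + 3 a_{n-2} = 0,  where D(n) = (r+n)(r+n-1) + (19/6)(r+n) + (5/6).
  a_n = [-2 a_{n-1} - 3 a_{n-2}] / D(n).
Since the indicial polynomial factors as (r - r_1)(r - r_2), D(n) = (r_1 + n - r_1)(r_1 + n - r_2) = n(n + 7/6).
Evaluating step by step (a_0 = 1):
  n = 1: D(1) = 1(1 + 7/6) = 13/6; numerator = -2(1) = -2; a_1 = (-2)/(13/6) = -12/13
  n = 2: D(2) = 2(2 + 7/6) = 19/3; numerator = -2(-12/13) - 3(1) = -15/13; a_2 = (-15/13)/(19/3) = -45/247
  n = 3: D(3) = 3(3 + 7/6) = 25/2; numerator = -2(-45/247) - 3(-12/13) = 774/247; a_3 = (774/247)/(25/2) = 1548/6175
  n = 4: D(4) = 4(4 + 7/6) = 62/3; numerator = -2(1548/6175) - 3(-45/247) = 279/6175; a_4 = (279/6175)/(62/3) = 27/12350

r = -1/2; a_0 = 1; a_1 = -12/13; a_2 = -45/247; a_3 = 1548/6175; a_4 = 27/12350


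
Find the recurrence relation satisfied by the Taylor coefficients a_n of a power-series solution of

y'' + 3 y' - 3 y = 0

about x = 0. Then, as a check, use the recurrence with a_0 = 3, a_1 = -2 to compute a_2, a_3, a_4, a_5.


Substitute y = sum_n a_n x^n.
y''(x) has coefficient (n+2)(n+1) a_{n+2} at x^n;
3 y'(x) has coefficient 3 (n+1) a_{n+1} at x^n;
-3 y(x) has coefficient -3 a_n at x^n.
Matching x^n: (n+2)(n+1) a_{n+2} + 3 (n+1) a_{n+1} - 3 a_n = 0.
Thus a_{n+2} = [-3 (n+1) a_{n+1} + 3 a_n] / ((n+1)(n+2)).

Check with a_0 = 3, a_1 = -2 (apply the recurrence for n = 0, 1, 2, 3): a_0 = 3, a_1 = -2, a_2 = 15/2, a_3 = -17/2, a_4 = 33/4, a_5 = -249/40.

a_(n+2) = [-3 (n+1) a_(n+1) + 3 a_n] / ((n+1)(n+2)); check: a_0 = 3, a_1 = -2, a_2 = 15/2, a_3 = -17/2, a_4 = 33/4, a_5 = -249/40


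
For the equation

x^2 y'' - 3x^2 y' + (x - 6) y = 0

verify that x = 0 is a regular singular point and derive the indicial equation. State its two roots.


Divide by x^2 to reach normal form y'' + P_1(x) y' + P_2(x) y = 0 with P_1(x) = -3 and P_2(x) = 1/x - 6/x^2.
x = 0 is a singular point because the y-coefficient 1/x - 6/x^2 has a pole at x = 0.
It is a regular singular point because x P_1(x) = p(x) = -3x and x^2 P_2(x) = q(x) = x - 6 are polynomials, hence analytic at x = 0.
p(0) = 0,  q(0) = -6.
Indicial equation: r(r-1) + p(0) r + q(0) = 0, i.e. r^2 + (p(0) - 1) r + q(0) = 0, i.e. r^2 - 1 r - 6 = 0.
Discriminant: (-1)^2 - 4(-6) = 25, so r = (1 ± 5)/2.
Solving: r_1 = 3, r_2 = -2.

indicial: r^2 - 1 r - 6 = 0; roots r_1 = 3, r_2 = -2


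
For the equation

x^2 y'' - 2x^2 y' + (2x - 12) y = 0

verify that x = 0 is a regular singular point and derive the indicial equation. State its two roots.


Divide by x^2 to reach normal form y'' + P_1(x) y' + P_2(x) y = 0 with P_1(x) = -2 and P_2(x) = 2/x - 12/x^2.
x = 0 is a singular point because the y-coefficient 2/x - 12/x^2 has a pole at x = 0.
It is a regular singular point because x P_1(x) = p(x) = -2x and x^2 P_2(x) = q(x) = 2x - 12 are polynomials, hence analytic at x = 0.
p(0) = 0,  q(0) = -12.
Indicial equation: r(r-1) + p(0) r + q(0) = 0, i.e. r^2 + (p(0) - 1) r + q(0) = 0, i.e. r^2 - 1 r - 12 = 0.
Discriminant: (-1)^2 - 4(-12) = 49, so r = (1 ± 7)/2.
Solving: r_1 = 4, r_2 = -3.

indicial: r^2 - 1 r - 12 = 0; roots r_1 = 4, r_2 = -3


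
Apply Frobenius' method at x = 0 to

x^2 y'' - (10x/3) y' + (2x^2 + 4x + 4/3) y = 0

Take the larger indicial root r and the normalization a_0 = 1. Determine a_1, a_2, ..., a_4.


Write in Frobenius form y'' + (p(x)/x) y' + (q(x)/x^2) y = 0:
  p(x) = -10/3,  q(x) = 2x^2 + 4x + 4/3.
Indicial equation: r(r-1) + (-10/3) r + (4/3) = 0 -> roots r_1 = 4, r_2 = 1/3.
Take r = r_1 = 4. Let y(x) = x^r sum_{n>=0} a_n x^n with a_0 = 1.
Substitute y = x^r sum a_n x^n and match x^{r+n}. The recurrence is
  D(n) a_n + 4 a_{n-1} + 2 a_{n-2} = 0,  where D(n) = (r+n)(r+n-1) + (-10/3)(r+n) + (4/3).
  a_n = [-4 a_{n-1} - 2 a_{n-2}] / D(n).
Since the indicial polynomial factors as (r - r_1)(r - r_2), D(n) = (r_1 + n - r_1)(r_1 + n - r_2) = n(n + 11/3).
Evaluating step by step (a_0 = 1):
  n = 1: D(1) = 1(1 + 11/3) = 14/3; numerator = -4(1) = -4; a_1 = (-4)/(14/3) = -6/7
  n = 2: D(2) = 2(2 + 11/3) = 34/3; numerator = -4(-6/7) - 2(1) = 10/7; a_2 = (10/7)/(34/3) = 15/119
  n = 3: D(3) = 3(3 + 11/3) = 20; numerator = -4(15/119) - 2(-6/7) = 144/119; a_3 = (144/119)/(20) = 36/595
  n = 4: D(4) = 4(4 + 11/3) = 92/3; numerator = -4(36/595) - 2(15/119) = -42/85; a_4 = (-42/85)/(92/3) = -63/3910

r = 4; a_0 = 1; a_1 = -6/7; a_2 = 15/119; a_3 = 36/595; a_4 = -63/3910


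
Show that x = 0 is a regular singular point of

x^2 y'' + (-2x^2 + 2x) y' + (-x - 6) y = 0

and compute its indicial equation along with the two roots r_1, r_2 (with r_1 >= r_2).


Divide by x^2 to reach normal form y'' + P_1(x) y' + P_2(x) y = 0 with P_1(x) = -2 + 2/x and P_2(x) = -1/x - 6/x^2.
x = 0 is a singular point because the y'-coefficient -2 + 2/x has a pole at x = 0 and the y-coefficient -1/x - 6/x^2 has a pole at x = 0.
It is a regular singular point because x P_1(x) = p(x) = 2 - 2x and x^2 P_2(x) = q(x) = -x - 6 are polynomials, hence analytic at x = 0.
p(0) = 2,  q(0) = -6.
Indicial equation: r(r-1) + p(0) r + q(0) = 0, i.e. r^2 + (p(0) - 1) r + q(0) = 0, i.e. r^2 + 1 r - 6 = 0.
Discriminant: (1)^2 - 4(-6) = 25, so r = (-1 ± 5)/2.
Solving: r_1 = 2, r_2 = -3.

indicial: r^2 + 1 r - 6 = 0; roots r_1 = 2, r_2 = -3


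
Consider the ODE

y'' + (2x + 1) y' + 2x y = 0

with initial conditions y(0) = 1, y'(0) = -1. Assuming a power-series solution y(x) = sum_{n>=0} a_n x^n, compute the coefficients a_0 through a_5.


Ansatz: y(x) = sum_{n>=0} a_n x^n, so y'(x) = sum_{n>=1} n a_n x^(n-1) and y''(x) = sum_{n>=2} n(n-1) a_n x^(n-2).
Substitute into P(x) y'' + Q(x) y' + R(x) y = 0 with P(x) = 1, Q(x) = 2x + 1, R(x) = 2x, and match powers of x.
Initial conditions: a_0 = 1, a_1 = -1.
Setting the coefficient of each power of x to zero and solving order by order (substituting the coefficients already found):
  x^0: 2 a_2 + a_1 = 0  ->  2 a_2 = -a_1 = 1  ->  a_2 = 1/2
  x^1: 6 a_3 + 2 a_2 + 2 a_1 + 2 a_0 = 0  ->  6 a_3 = -2 a_2 - 2 a_1 - 2 a_0 = -1  ->  a_3 = -1/6
  x^2: 12 a_4 + 3 a_3 + 4 a_2 + 2 a_1 = 0  ->  12 a_4 = -3 a_3 - 4 a_2 - 2 a_1 = 1/2  ->  a_4 = 1/24
  x^3: 20 a_5 + 4 a_4 + 6 a_3 + 2 a_2 = 0  ->  20 a_5 = -4 a_4 - 6 a_3 - 2 a_2 = -1/6  ->  a_5 = -1/120
Truncated series: y(x) = 1 - x + (1/2) x^2 - (1/6) x^3 + (1/24) x^4 - (1/120) x^5 + O(x^6).

a_0 = 1; a_1 = -1; a_2 = 1/2; a_3 = -1/6; a_4 = 1/24; a_5 = -1/120


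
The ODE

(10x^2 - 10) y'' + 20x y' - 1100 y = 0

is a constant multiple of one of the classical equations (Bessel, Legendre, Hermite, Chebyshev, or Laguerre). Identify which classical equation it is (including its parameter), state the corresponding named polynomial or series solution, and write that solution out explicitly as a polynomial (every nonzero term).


All three coefficients share the factor -10; dividing through by -10 gives  (1 - x^2) y'' - 2x y' + 110 y = 0.
This matches the Legendre equation (1 - x^2) y'' - 2x y' + n(n+1) y = 0 (note the -2x y' term) with n(n+1) = 110, so n = 10; the polynomial solution is P_10(x).
With y = sum_k a_k x^k, matching x^k gives (k+2)(k+1) a_{k+2} = [k(k+1) - n(n+1)] a_k = (k - 10)(k + 11) a_k. The right side vanishes at k = 10, so the series with the parity of 10 terminates at degree 10.
Standard normalization (P_n(1) = 1): leading coefficient (2n)!/(2^n (n!)^2) = 2432902008176640000/(1024*13168189440000) = 46189/256, so a_10 = 46189/256. Work downward with a_k = (k+1)(k+2) a_{k+2} / ((k - 10)(k + 11)):
  a_8 = (9)(10)(46189/256) / ((8 - 10)(8 + 11)) = (2078505/128)/(-38) = -109395/256
  a_6 = (7)(8)(-109395/256) / ((6 - 10)(6 + 11)) = (-765765/32)/(-68) = 45045/128
  a_4 = (5)(6)(45045/128) / ((4 - 10)(4 + 11)) = (675675/64)/(-90) = -15015/128
  a_2 = (3)(4)(-15015/128) / ((2 - 10)(2 + 11)) = (-45045/32)/(-104) = 3465/256
  a_0 = (1)(2)(3465/256) / ((0 - 10)(0 + 11)) = (3465/128)/(-110) = -63/256
Hence P_10(x) = 46189 x^10/256 - 109395 x^8/256 + 45045 x^6/128 - 15015 x^4/128 + 3465 x^2/256 - 63/256.

P_10(x); series = 46189 x^10/256 - 109395 x^8/256 + 45045 x^6/128 - 15015 x^4/128 + 3465 x^2/256 - 63/256


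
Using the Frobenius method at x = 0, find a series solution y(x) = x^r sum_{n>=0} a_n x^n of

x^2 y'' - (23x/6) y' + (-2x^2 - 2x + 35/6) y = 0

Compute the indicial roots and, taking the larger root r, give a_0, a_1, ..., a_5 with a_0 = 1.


Write in Frobenius form y'' + (p(x)/x) y' + (q(x)/x^2) y = 0:
  p(x) = -23/6,  q(x) = -2x^2 - 2x + 35/6.
Indicial equation: r(r-1) + (-23/6) r + (35/6) = 0 -> roots r_1 = 5/2, r_2 = 7/3.
Take r = r_1 = 5/2. Let y(x) = x^r sum_{n>=0} a_n x^n with a_0 = 1.
Substitute y = x^r sum a_n x^n and match x^{r+n}. The recurrence is
  D(n) a_n - 2 a_{n-1} - 2 a_{n-2} = 0,  where D(n) = (r+n)(r+n-1) + (-23/6)(r+n) + (35/6).
  a_n = [2 a_{n-1} + 2 a_{n-2}] / D(n).
Since the indicial polynomial factors as (r - r_1)(r - r_2), D(n) = (r_1 + n - r_1)(r_1 + n - r_2) = n(n + 1/6).
Evaluating step by step (a_0 = 1):
  n = 1: D(1) = 1(1 + 1/6) = 7/6; numerator = 2(1) = 2; a_1 = (2)/(7/6) = 12/7
  n = 2: D(2) = 2(2 + 1/6) = 13/3; numerator = 2(12/7) + 2(1) = 38/7; a_2 = (38/7)/(13/3) = 114/91
  n = 3: D(3) = 3(3 + 1/6) = 19/2; numerator = 2(114/91) + 2(12/7) = 540/91; a_3 = (540/91)/(19/2) = 1080/1729
  n = 4: D(4) = 4(4 + 1/6) = 50/3; numerator = 2(1080/1729) + 2(114/91) = 6492/1729; a_4 = (6492/1729)/(50/3) = 9738/43225
  n = 5: D(5) = 5(5 + 1/6) = 155/6; numerator = 2(9738/43225) + 2(1080/1729) = 5652/3325; a_5 = (5652/3325)/(155/6) = 33912/515375

r = 5/2; a_0 = 1; a_1 = 12/7; a_2 = 114/91; a_3 = 1080/1729; a_4 = 9738/43225; a_5 = 33912/515375


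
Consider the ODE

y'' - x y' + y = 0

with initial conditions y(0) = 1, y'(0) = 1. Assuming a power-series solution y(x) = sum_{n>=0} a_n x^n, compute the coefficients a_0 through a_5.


Ansatz: y(x) = sum_{n>=0} a_n x^n, so y'(x) = sum_{n>=1} n a_n x^(n-1) and y''(x) = sum_{n>=2} n(n-1) a_n x^(n-2).
Substitute into P(x) y'' + Q(x) y' + R(x) y = 0 with P(x) = 1, Q(x) = -x, R(x) = 1, and match powers of x.
Initial conditions: a_0 = 1, a_1 = 1.
Setting the coefficient of each power of x to zero and solving order by order (substituting the coefficients already found):
  x^0: 2 a_2 + a_0 = 0  ->  2 a_2 = -a_0 = -1  ->  a_2 = -1/2
  x^1: 6 a_3 = 0  ->  a_3 = 0
  x^2: 12 a_4 - a_2 = 0  ->  12 a_4 = a_2 = -1/2  ->  a_4 = -1/24
  x^3: 20 a_5 - 2 a_3 = 0  ->  20 a_5 = 2 a_3 = 0  ->  a_5 = 0
Truncated series: y(x) = 1 + x - (1/2) x^2 - (1/24) x^4 + O(x^6).

a_0 = 1; a_1 = 1; a_2 = -1/2; a_3 = 0; a_4 = -1/24; a_5 = 0


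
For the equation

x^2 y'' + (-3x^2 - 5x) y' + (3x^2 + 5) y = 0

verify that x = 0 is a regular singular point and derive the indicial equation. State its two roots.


Divide by x^2 to reach normal form y'' + P_1(x) y' + P_2(x) y = 0 with P_1(x) = -3 - 5/x and P_2(x) = 3 + 5/x^2.
x = 0 is a singular point because the y'-coefficient -3 - 5/x has a pole at x = 0 and the y-coefficient 3 + 5/x^2 has a pole at x = 0.
It is a regular singular point because x P_1(x) = p(x) = -3x - 5 and x^2 P_2(x) = q(x) = 3x^2 + 5 are polynomials, hence analytic at x = 0.
p(0) = -5,  q(0) = 5.
Indicial equation: r(r-1) + p(0) r + q(0) = 0, i.e. r^2 + (p(0) - 1) r + q(0) = 0, i.e. r^2 - 6 r + 5 = 0.
Discriminant: (-6)^2 - 4(5) = 16, so r = (6 ± 4)/2.
Solving: r_1 = 5, r_2 = 1.

indicial: r^2 - 6 r + 5 = 0; roots r_1 = 5, r_2 = 1


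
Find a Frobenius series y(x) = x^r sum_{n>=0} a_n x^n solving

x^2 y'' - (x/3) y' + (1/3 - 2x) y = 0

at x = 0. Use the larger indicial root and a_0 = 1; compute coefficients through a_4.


Write in Frobenius form y'' + (p(x)/x) y' + (q(x)/x^2) y = 0:
  p(x) = -1/3,  q(x) = 1/3 - 2x.
Indicial equation: r(r-1) + (-1/3) r + (1/3) = 0 -> roots r_1 = 1, r_2 = 1/3.
Take r = r_1 = 1. Let y(x) = x^r sum_{n>=0} a_n x^n with a_0 = 1.
Substitute y = x^r sum a_n x^n and match x^{r+n}. The recurrence is
  D(n) a_n - 2 a_{n-1} = 0,  where D(n) = (r+n)(r+n-1) + (-1/3)(r+n) + (1/3).
  a_n = 2 / D(n) * a_{n-1}.
Since the indicial polynomial factors as (r - r_1)(r - r_2), D(n) = (r_1 + n - r_1)(r_1 + n - r_2) = n(n + 2/3).
Evaluating step by step (a_0 = 1):
  n = 1: D(1) = 1(1 + 2/3) = 5/3; numerator = 2(1) = 2; a_1 = (2)/(5/3) = 6/5
  n = 2: D(2) = 2(2 + 2/3) = 16/3; numerator = 2(6/5) = 12/5; a_2 = (12/5)/(16/3) = 9/20
  n = 3: D(3) = 3(3 + 2/3) = 11; numerator = 2(9/20) = 9/10; a_3 = (9/10)/(11) = 9/110
  n = 4: D(4) = 4(4 + 2/3) = 56/3; numerator = 2(9/110) = 9/55; a_4 = (9/55)/(56/3) = 27/3080

r = 1; a_0 = 1; a_1 = 6/5; a_2 = 9/20; a_3 = 9/110; a_4 = 27/3080


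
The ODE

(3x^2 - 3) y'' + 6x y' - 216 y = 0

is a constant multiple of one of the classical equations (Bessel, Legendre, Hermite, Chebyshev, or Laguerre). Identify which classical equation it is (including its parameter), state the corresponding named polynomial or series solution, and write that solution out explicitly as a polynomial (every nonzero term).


All three coefficients share the factor -3; dividing through by -3 gives  (1 - x^2) y'' - 2x y' + 72 y = 0.
This matches the Legendre equation (1 - x^2) y'' - 2x y' + n(n+1) y = 0 (note the -2x y' term) with n(n+1) = 72, so n = 8; the polynomial solution is P_8(x).
With y = sum_k a_k x^k, matching x^k gives (k+2)(k+1) a_{k+2} = [k(k+1) - n(n+1)] a_k = (k - 8)(k + 9) a_k. The right side vanishes at k = 8, so the series with the parity of 8 terminates at degree 8.
Standard normalization (P_n(1) = 1): leading coefficient (2n)!/(2^n (n!)^2) = 20922789888000/(256*1625702400) = 6435/128, so a_8 = 6435/128. Work downward with a_k = (k+1)(k+2) a_{k+2} / ((k - 8)(k + 9)):
  a_6 = (7)(8)(6435/128) / ((6 - 8)(6 + 9)) = (45045/16)/(-30) = -3003/32
  a_4 = (5)(6)(-3003/32) / ((4 - 8)(4 + 9)) = (-45045/16)/(-52) = 3465/64
  a_2 = (3)(4)(3465/64) / ((2 - 8)(2 + 9)) = (10395/16)/(-66) = -315/32
  a_0 = (1)(2)(-315/32) / ((0 - 8)(0 + 9)) = (-315/16)/(-72) = 35/128
Hence P_8(x) = 6435 x^8/128 - 3003 x^6/32 + 3465 x^4/64 - 315 x^2/32 + 35/128.

P_8(x); series = 6435 x^8/128 - 3003 x^6/32 + 3465 x^4/64 - 315 x^2/32 + 35/128


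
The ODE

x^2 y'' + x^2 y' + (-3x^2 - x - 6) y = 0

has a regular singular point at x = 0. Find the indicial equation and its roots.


Divide by x^2 to reach normal form y'' + P_1(x) y' + P_2(x) y = 0 with P_1(x) = 1 and P_2(x) = -3 - 1/x - 6/x^2.
x = 0 is a singular point because the y-coefficient -3 - 1/x - 6/x^2 has a pole at x = 0.
It is a regular singular point because x P_1(x) = p(x) = x and x^2 P_2(x) = q(x) = -3x^2 - x - 6 are polynomials, hence analytic at x = 0.
p(0) = 0,  q(0) = -6.
Indicial equation: r(r-1) + p(0) r + q(0) = 0, i.e. r^2 + (p(0) - 1) r + q(0) = 0, i.e. r^2 - 1 r - 6 = 0.
Discriminant: (-1)^2 - 4(-6) = 25, so r = (1 ± 5)/2.
Solving: r_1 = 3, r_2 = -2.

indicial: r^2 - 1 r - 6 = 0; roots r_1 = 3, r_2 = -2


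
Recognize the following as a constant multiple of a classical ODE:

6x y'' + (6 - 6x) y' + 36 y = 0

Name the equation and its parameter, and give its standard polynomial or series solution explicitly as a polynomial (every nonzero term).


All three coefficients share the factor 6; dividing through by 6 gives  x y'' + (1 - x) y' + 6 y = 0.
This matches the Laguerre equation x y'' + (1 - x) y' + n y = 0 with n = 6; the polynomial solution is L_6(x).
With y = sum_k a_k x^k, matching x^k gives (k+1)k a_{k+1} + (k+1) a_{k+1} - k a_k + n a_k = 0, i.e. (k+1)^2 a_{k+1} = (k - n) a_k = (k - 6) a_k. The right side vanishes at k = 6, so the series terminates at degree 6.
Standard normalization L_n(0) = 1 gives a_0 = 1. Work upward with a_{k+1} = (k - 6) a_k / (k+1)^2:
  a_1 = (0 - 6)(1) / 1^2 = -6/1 = -6
  a_2 = (1 - 6)(-6) / 2^2 = 30/4 = 15/2
  a_3 = (2 - 6)(15/2) / 3^2 = -30/9 = -10/3
  a_4 = (3 - 6)(-10/3) / 4^2 = 10/16 = 5/8
  a_5 = (4 - 6)(5/8) / 5^2 = (-5/4)/25 = -1/20
  a_6 = (5 - 6)(-1/20) / 6^2 = (1/20)/36 = 1/720
Hence L_6(x) = x^6/720 - x^5/20 + 5 x^4/8 - 10 x^3/3 + 15 x^2/2 - 6 x + 1.

L_6(x); series = x^6/720 - x^5/20 + 5 x^4/8 - 10 x^3/3 + 15 x^2/2 - 6 x + 1


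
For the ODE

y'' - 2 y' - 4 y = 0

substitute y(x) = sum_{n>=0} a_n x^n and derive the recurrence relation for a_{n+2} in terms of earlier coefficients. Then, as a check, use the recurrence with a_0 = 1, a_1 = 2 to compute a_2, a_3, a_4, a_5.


Substitute y = sum_n a_n x^n.
y''(x) has coefficient (n+2)(n+1) a_{n+2} at x^n;
-2 y'(x) has coefficient -2 (n+1) a_{n+1} at x^n;
-4 y(x) has coefficient -4 a_n at x^n.
Matching x^n: (n+2)(n+1) a_{n+2} - 2 (n+1) a_{n+1} - 4 a_n = 0.
Thus a_{n+2} = [2 (n+1) a_{n+1} + 4 a_n] / ((n+1)(n+2)).

Check with a_0 = 1, a_1 = 2 (apply the recurrence for n = 0, 1, 2, 3): a_0 = 1, a_1 = 2, a_2 = 4, a_3 = 4, a_4 = 10/3, a_5 = 32/15.

a_(n+2) = [2 (n+1) a_(n+1) + 4 a_n] / ((n+1)(n+2)); check: a_0 = 1, a_1 = 2, a_2 = 4, a_3 = 4, a_4 = 10/3, a_5 = 32/15


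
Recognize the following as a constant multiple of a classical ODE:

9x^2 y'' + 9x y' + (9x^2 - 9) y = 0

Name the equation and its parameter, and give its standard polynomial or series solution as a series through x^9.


All three coefficients share the factor 9; dividing through by 9 gives  x^2 y'' + x y' + (x^2 - 1) y = 0.
This matches the Bessel equation x^2 y'' + x y' + (x^2 - nu^2) y = 0 with nu^2 = 1, so nu = 1; the solution bounded at x = 0 is J_1(x).
Frobenius at x = 0: indicial roots ±nu; for r = nu the recurrence k(k + 2nu) c_k = -c_{k-2} gives the standard series J_nu(x) = sum_{k>=0} (-1)^k / (k! (k+nu)!) (x/2)^(2k+nu). Evaluate the first 5 terms:
  k = 0: (-1)^0 / (0! * 1! * 2^1) x^1 = 1/(1*1*2) x^1 = (1/2) x^1
  k = 1: (-1)^1 / (1! * 2! * 2^3) x^3 = -1/(1*2*8) x^3 = (-1/16) x^3
  k = 2: (-1)^2 / (2! * 3! * 2^5) x^5 = 1/(2*6*32) x^5 = (1/384) x^5
  k = 3: (-1)^3 / (3! * 4! * 2^7) x^7 = -1/(6*24*128) x^7 = (-1/18432) x^7
  k = 4: (-1)^4 / (4! * 5! * 2^9) x^9 = 1/(24*120*512) x^9 = (1/1474560) x^9
Hence J_1(x) = x^9/1474560 - x^7/18432 + x^5/384 - x^3/16 + x/2 + ....

J_1(x); series = x^9/1474560 - x^7/18432 + x^5/384 - x^3/16 + x/2


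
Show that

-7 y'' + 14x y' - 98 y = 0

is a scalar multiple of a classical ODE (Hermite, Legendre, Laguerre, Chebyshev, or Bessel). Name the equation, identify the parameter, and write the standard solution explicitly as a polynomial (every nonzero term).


All three coefficients share the factor -7; dividing through by -7 gives  y'' - 2x y' + 14 y = 0.
This matches the Hermite equation y'' - 2x y' + 2n y = 0 with 2n = 14, so n = 7; the polynomial solution is H_7(x).
With y = sum_k a_k x^k, matching x^k gives (k+2)(k+1) a_{k+2} = 2(k - n) a_k = 2(k - 7) a_k. The right side vanishes at k = 7, so the series with the parity of 7 terminates at degree 7.
Standard normalization: leading coefficient of H_n is 2^n, so a_7 = 2^7 = 128. Work downward with a_k = (k+1)(k+2) a_{k+2} / (2(k - n)):
  a_5 = (6)(7)(128) / (2(5 - 7)) = 5376/(-4) = -1344
  a_3 = (4)(5)(-1344) / (2(3 - 7)) = -26880/(-8) = 3360
  a_1 = (2)(3)(3360) / (2(1 - 7)) = 20160/(-12) = -1680
Hence H_7(x) = 128 x^7 - 1344 x^5 + 3360 x^3 - 1680 x.

H_7(x); series = 128 x^7 - 1344 x^5 + 3360 x^3 - 1680 x


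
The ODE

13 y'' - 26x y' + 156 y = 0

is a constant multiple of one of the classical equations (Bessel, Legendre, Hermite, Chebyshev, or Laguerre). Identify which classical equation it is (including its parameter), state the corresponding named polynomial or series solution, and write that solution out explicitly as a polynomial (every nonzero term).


All three coefficients share the factor 13; dividing through by 13 gives  y'' - 2x y' + 12 y = 0.
This matches the Hermite equation y'' - 2x y' + 2n y = 0 with 2n = 12, so n = 6; the polynomial solution is H_6(x).
With y = sum_k a_k x^k, matching x^k gives (k+2)(k+1) a_{k+2} = 2(k - n) a_k = 2(k - 6) a_k. The right side vanishes at k = 6, so the series with the parity of 6 terminates at degree 6.
Standard normalization: leading coefficient of H_n is 2^n, so a_6 = 2^6 = 64. Work downward with a_k = (k+1)(k+2) a_{k+2} / (2(k - n)):
  a_4 = (5)(6)(64) / (2(4 - 6)) = 1920/(-4) = -480
  a_2 = (3)(4)(-480) / (2(2 - 6)) = -5760/(-8) = 720
  a_0 = (1)(2)(720) / (2(0 - 6)) = 1440/(-12) = -120
Hence H_6(x) = 64 x^6 - 480 x^4 + 720 x^2 - 120.

H_6(x); series = 64 x^6 - 480 x^4 + 720 x^2 - 120


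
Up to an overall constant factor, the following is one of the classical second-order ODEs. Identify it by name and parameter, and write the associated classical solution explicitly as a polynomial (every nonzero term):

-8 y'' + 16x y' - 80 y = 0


All three coefficients share the factor -8; dividing through by -8 gives  y'' - 2x y' + 10 y = 0.
This matches the Hermite equation y'' - 2x y' + 2n y = 0 with 2n = 10, so n = 5; the polynomial solution is H_5(x).
With y = sum_k a_k x^k, matching x^k gives (k+2)(k+1) a_{k+2} = 2(k - n) a_k = 2(k - 5) a_k. The right side vanishes at k = 5, so the series with the parity of 5 terminates at degree 5.
Standard normalization: leading coefficient of H_n is 2^n, so a_5 = 2^5 = 32. Work downward with a_k = (k+1)(k+2) a_{k+2} / (2(k - n)):
  a_3 = (4)(5)(32) / (2(3 - 5)) = 640/(-4) = -160
  a_1 = (2)(3)(-160) / (2(1 - 5)) = -960/(-8) = 120
Hence H_5(x) = 32 x^5 - 160 x^3 + 120 x.

H_5(x); series = 32 x^5 - 160 x^3 + 120 x


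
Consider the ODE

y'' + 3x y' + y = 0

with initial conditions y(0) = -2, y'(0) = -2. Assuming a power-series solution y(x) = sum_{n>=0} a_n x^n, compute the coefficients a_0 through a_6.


Ansatz: y(x) = sum_{n>=0} a_n x^n, so y'(x) = sum_{n>=1} n a_n x^(n-1) and y''(x) = sum_{n>=2} n(n-1) a_n x^(n-2).
Substitute into P(x) y'' + Q(x) y' + R(x) y = 0 with P(x) = 1, Q(x) = 3x, R(x) = 1, and match powers of x.
Initial conditions: a_0 = -2, a_1 = -2.
Setting the coefficient of each power of x to zero and solving order by order (substituting the coefficients already found):
  x^0: 2 a_2 + a_0 = 0  ->  2 a_2 = -a_0 = 2  ->  a_2 = 1
  x^1: 6 a_3 + 4 a_1 = 0  ->  6 a_3 = -4 a_1 = 8  ->  a_3 = 4/3
  x^2: 12 a_4 + 7 a_2 = 0  ->  12 a_4 = -7 a_2 = -7  ->  a_4 = -7/12
  x^3: 20 a_5 + 10 a_3 = 0  ->  20 a_5 = -10 a_3 = -40/3  ->  a_5 = -2/3
  x^4: 30 a_6 + 13 a_4 = 0  ->  30 a_6 = -13 a_4 = 91/12  ->  a_6 = 91/360
Truncated series: y(x) = -2 - 2 x + x^2 + (4/3) x^3 - (7/12) x^4 - (2/3) x^5 + (91/360) x^6 + O(x^7).

a_0 = -2; a_1 = -2; a_2 = 1; a_3 = 4/3; a_4 = -7/12; a_5 = -2/3; a_6 = 91/360
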